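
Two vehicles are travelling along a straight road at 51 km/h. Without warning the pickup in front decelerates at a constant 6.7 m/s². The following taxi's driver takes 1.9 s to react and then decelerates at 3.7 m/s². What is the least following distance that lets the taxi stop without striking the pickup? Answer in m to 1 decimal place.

Minimum gap ≈ 39.1 m

51 km/h ÷ 3.6 = 14.1667 m/s.
Leader travels v²/(2a_L) = 200.695 / 13.400 = 14.977 m before stopping.
Follower covers v·t_r = 14.1667 × 1.9 = 26.917 m while reacting, then v²/(2a_F) = 200.695 / 7.400 = 27.121 m while braking, for a total of 26.917 + 27.121 = 54.038 m.
Since a_F ≤ a_L and the follower starts braking later, the follower is never slower than the leader, so the closest approach is when both have stopped.
Minimum gap = 54.038 − 14.977 = 39.061 m.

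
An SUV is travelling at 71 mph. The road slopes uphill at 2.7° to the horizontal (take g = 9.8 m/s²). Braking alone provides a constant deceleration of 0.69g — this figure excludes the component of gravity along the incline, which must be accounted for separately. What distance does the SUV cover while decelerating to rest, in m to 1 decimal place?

71 mph × 0.44704 = 31.7398 m/s.
a = 0.69 × 9.8 = 6.762 m/s².
Gravity along the uphill slope adds to the braking deceleration: a_eff = 6.762 + 9.8·sin 2.7° = 6.762 + 0.462 = 7.224 m/s².
Braking distance = v²/(2a) = 31.7398² / (2 × 7.224) = 1007.415 / 14.448 = 69.727 m.

Braking distance ≈ 69.7 m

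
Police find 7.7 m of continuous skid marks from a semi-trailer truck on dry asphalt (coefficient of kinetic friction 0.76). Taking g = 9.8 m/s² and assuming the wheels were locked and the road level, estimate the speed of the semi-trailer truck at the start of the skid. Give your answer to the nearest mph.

Deceleration a = μg = 0.76 × 9.8 = 7.448 m/s².
v = √(2a·d) = √(2 × 7.448 × 7.7) = √114.699 = 10.7098 m/s.
= 10.7098 ÷ 0.44704 = 23.957 mph.

Initial speed ≈ 24 mph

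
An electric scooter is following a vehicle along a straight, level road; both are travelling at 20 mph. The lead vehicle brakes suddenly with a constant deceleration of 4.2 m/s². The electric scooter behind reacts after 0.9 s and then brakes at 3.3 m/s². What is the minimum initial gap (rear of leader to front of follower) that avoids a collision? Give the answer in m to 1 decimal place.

20 mph × 0.44704 = 8.9408 m/s.
Leader travels v²/(2a_L) = 79.938 / 8.400 = 9.516 m before stopping.
Follower covers v·t_r = 8.9408 × 0.9 = 8.047 m while reacting, then v²/(2a_F) = 79.938 / 6.600 = 12.112 m while braking, for a total of 8.047 + 12.112 = 20.159 m.
Since a_F ≤ a_L and the follower starts braking later, the follower is never slower than the leader, so the closest approach is when both have stopped.
Minimum gap = 20.159 − 9.516 = 10.643 m.

Minimum gap ≈ 10.6 m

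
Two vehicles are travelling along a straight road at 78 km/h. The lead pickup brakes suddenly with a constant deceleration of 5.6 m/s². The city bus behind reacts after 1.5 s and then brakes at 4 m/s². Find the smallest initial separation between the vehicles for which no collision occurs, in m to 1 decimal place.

Minimum gap ≈ 49.3 m

78 km/h ÷ 3.6 = 21.6667 m/s.
Leader travels v²/(2a_L) = 469.446 / 11.200 = 41.915 m before stopping.
Follower covers v·t_r = 21.6667 × 1.5 = 32.500 m while reacting, then v²/(2a_F) = 469.446 / 8.000 = 58.681 m while braking, for a total of 32.500 + 58.681 = 91.181 m.
Since a_F ≤ a_L and the follower starts braking later, the follower is never slower than the leader, so the closest approach is when both have stopped.
Minimum gap = 91.181 − 41.915 = 49.266 m.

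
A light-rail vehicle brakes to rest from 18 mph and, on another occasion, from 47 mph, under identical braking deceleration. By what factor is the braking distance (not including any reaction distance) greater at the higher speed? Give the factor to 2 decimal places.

Braking distance d = v²/(2a), so with a fixed, d ∝ v².
Factor = (47/18)² = 2.6111² = 6.8178.

Factor ≈ 6.82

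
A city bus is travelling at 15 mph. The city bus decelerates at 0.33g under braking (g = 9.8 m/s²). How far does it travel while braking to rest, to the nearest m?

15 mph × 0.44704 = 6.7056 m/s.
a = 0.33 × 9.8 = 3.234 m/s².
Braking distance = v²/(2a) = 6.7056² / (2 × 3.234) = 44.965 / 6.468 = 6.952 m.

Braking distance ≈ 7 m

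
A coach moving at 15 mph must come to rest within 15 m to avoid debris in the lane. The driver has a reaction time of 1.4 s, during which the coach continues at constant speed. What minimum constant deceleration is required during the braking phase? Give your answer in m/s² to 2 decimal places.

Required deceleration ≈ 4.01 m/s²

15 mph × 0.44704 = 6.7056 m/s.
Distance covered during reaction = 6.7056 × 1.4 = 9.388 m.
Distance available for braking: 15 − 9.388 = 5.612 m.
v² = 2a·d ⇒ a = v²/(2d) = 6.7056² / (2 × 5.612) = 44.965 / 11.224 = 4.0061 m/s².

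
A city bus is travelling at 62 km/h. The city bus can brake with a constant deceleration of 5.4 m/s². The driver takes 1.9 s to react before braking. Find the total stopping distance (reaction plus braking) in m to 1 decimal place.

62 km/h ÷ 3.6 = 17.2222 m/s.
Reaction distance = v·t_r = 17.2222 × 1.9 = 32.722 m.
Braking distance = v²/(2a) = 17.2222² / (2 × 5.400) = 296.604 / 10.800 = 27.463 m.
Total = 32.722 + 27.463 = 60.185 m.

Total stopping distance ≈ 60.2 m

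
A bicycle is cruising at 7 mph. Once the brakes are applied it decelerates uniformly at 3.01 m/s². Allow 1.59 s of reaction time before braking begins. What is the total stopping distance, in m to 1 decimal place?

Total stopping distance ≈ 6.6 m

7 mph × 0.44704 = 3.1293 m/s.
Reaction distance = v·t_r = 3.1293 × 1.59 = 4.976 m.
Braking distance = v²/(2a) = 3.1293² / (2 × 3.010) = 9.793 / 6.020 = 1.627 m.
Total = 4.976 + 1.627 = 6.603 m.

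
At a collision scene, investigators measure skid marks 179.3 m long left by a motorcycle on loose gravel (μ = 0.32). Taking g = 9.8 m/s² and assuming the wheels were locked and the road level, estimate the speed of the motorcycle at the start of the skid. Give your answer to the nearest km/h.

Initial speed ≈ 121 km/h

Deceleration a = μg = 0.32 × 9.8 = 3.136 m/s².
v = √(2a·d) = √(2 × 3.136 × 179.3) = √1124.570 = 33.5346 m/s.
= 33.5346 × 3.6 = 120.725 km/h.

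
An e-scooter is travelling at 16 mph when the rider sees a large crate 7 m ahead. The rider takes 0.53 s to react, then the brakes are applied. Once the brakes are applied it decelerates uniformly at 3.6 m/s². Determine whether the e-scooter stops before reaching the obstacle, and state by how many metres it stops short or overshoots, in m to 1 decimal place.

No — it overshoots by 3.9 m

16 mph × 0.44704 = 7.1526 m/s.
Reaction distance = 7.1526 × 0.53 = 3.791 m.
Braking distance = v²/(2a) = 51.160 / 7.200 = 7.106 m.
Total stopping distance = 3.791 + 7.106 = 10.897 m, vs 7 m available — it cannot stop in time and overshoots by 10.897 − 7 = 3.897 m.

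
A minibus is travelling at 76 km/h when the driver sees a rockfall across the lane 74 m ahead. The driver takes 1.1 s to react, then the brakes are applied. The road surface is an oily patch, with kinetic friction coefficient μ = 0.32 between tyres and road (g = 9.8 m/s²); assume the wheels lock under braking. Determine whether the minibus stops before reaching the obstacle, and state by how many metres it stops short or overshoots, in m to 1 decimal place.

76 km/h ÷ 3.6 = 21.1111 m/s.
a = μg = 0.32 × 9.8 = 3.136 m/s².
Reaction distance = 21.1111 × 1.1 = 23.222 m.
Braking distance = v²/(2a) = 445.679 / 6.272 = 71.059 m.
Total stopping distance = 23.222 + 71.059 = 94.281 m, vs 74 m available — it cannot stop in time and overshoots by 94.281 − 74 = 20.281 m.

No — it overshoots by 20.3 m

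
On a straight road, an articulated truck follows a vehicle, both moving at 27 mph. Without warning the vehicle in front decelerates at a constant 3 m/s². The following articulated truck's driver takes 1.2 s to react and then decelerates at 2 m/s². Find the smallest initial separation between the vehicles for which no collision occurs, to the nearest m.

Minimum gap ≈ 27 m

27 mph × 0.44704 = 12.0701 m/s.
Leader travels v²/(2a_L) = 145.687 / 6.000 = 24.281 m before stopping.
Follower covers v·t_r = 12.0701 × 1.2 = 14.484 m while reacting, then v²/(2a_F) = 145.687 / 4.000 = 36.422 m while braking, for a total of 14.484 + 36.422 = 50.906 m.
Since a_F ≤ a_L and the follower starts braking later, the follower is never slower than the leader, so the closest approach is when both have stopped.
Minimum gap = 50.906 − 24.281 = 26.625 m.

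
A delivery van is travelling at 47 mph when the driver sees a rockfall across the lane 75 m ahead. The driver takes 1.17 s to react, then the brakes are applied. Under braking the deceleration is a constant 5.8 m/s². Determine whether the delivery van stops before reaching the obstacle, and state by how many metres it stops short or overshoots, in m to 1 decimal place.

47 mph × 0.44704 = 21.0109 m/s.
Reaction distance = 21.0109 × 1.17 = 24.583 m.
Braking distance = v²/(2a) = 441.458 / 11.600 = 38.057 m.
Total stopping distance = 24.583 + 38.057 = 62.640 m, vs 75 m available — it stops with 75 − 62.640 = 12.360 m to spare.

Yes — it stops 12.4 m short of the obstacle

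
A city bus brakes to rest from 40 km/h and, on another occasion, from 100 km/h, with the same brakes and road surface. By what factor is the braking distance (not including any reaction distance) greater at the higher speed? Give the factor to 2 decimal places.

Braking distance d = v²/(2a), so with a fixed, d ∝ v².
Factor = (100/40)² = 2.5000² = 6.2500.

Factor ≈ 6.25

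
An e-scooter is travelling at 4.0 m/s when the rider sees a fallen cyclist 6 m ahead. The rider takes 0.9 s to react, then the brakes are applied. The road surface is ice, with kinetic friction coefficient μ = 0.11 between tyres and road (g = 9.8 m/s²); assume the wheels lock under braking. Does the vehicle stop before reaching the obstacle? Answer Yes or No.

a = μg = 0.11 × 9.8 = 1.078 m/s².
Reaction distance = 4.0000 × 0.9 = 3.600 m.
Braking distance = v²/(2a) = 16.000 / 2.156 = 7.421 m.
Total stopping distance = 3.600 + 7.421 = 11.021 m, vs 6 m available — it cannot stop in time and overshoots by 11.021 − 6 = 5.021 m.

No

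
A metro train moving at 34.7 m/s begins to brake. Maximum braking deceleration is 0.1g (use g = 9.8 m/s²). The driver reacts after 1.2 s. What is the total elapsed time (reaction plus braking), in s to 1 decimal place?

Total time ≈ 36.6 s

a = 0.1 × 9.8 = 0.980 m/s².
Braking time = v/a = 34.7000 / 0.980 = 35.408 s.
Total = 1.2 + 35.408 = 36.608 s.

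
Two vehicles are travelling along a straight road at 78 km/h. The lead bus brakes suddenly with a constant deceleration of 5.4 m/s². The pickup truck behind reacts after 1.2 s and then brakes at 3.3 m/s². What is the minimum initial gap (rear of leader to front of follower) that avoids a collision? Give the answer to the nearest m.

78 km/h ÷ 3.6 = 21.6667 m/s.
Leader travels v²/(2a_L) = 469.446 / 10.800 = 43.467 m before stopping.
Follower covers v·t_r = 21.6667 × 1.2 = 26.000 m while reacting, then v²/(2a_F) = 469.446 / 6.600 = 71.128 m while braking, for a total of 26.000 + 71.128 = 97.128 m.
Since a_F ≤ a_L and the follower starts braking later, the follower is never slower than the leader, so the closest approach is when both have stopped.
Minimum gap = 97.128 − 43.467 = 53.661 m.

Minimum gap ≈ 54 m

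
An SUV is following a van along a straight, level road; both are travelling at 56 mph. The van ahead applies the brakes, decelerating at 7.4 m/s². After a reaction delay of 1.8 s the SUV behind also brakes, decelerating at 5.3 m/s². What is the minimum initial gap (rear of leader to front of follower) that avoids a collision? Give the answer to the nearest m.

Minimum gap ≈ 62 m

56 mph × 0.44704 = 25.0342 m/s.
Leader travels v²/(2a_L) = 626.711 / 14.800 = 42.345 m before stopping.
Follower covers v·t_r = 25.0342 × 1.8 = 45.062 m while reacting, then v²/(2a_F) = 626.711 / 10.600 = 59.124 m while braking, for a total of 45.062 + 59.124 = 104.186 m.
Since a_F ≤ a_L and the follower starts braking later, the follower is never slower than the leader, so the closest approach is when both have stopped.
Minimum gap = 104.186 − 42.345 = 61.841 m.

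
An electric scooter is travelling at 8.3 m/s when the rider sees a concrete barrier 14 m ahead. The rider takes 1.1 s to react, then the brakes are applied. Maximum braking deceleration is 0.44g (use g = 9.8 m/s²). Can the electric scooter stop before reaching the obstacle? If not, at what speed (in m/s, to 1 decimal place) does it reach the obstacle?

a = 0.44 × 9.8 = 4.312 m/s².
Reaction distance = 8.3000 × 1.1 = 9.130 m.
Braking distance needed to stop: v²/(2a) = 68.890 / 8.624 = 7.988 m, so total needed = 9.130 + 7.988 = 17.118 m > 14 m — it cannot stop.
Distance remaining when braking begins: 14 − 9.130 = 4.870 m.
v² = v₀² − 2a·d = 68.890 − 2 × 4.312 × 4.870 = 26.891 m²/s².
v = √26.891 = 5.186 m/s.

No — it strikes the obstacle at 5.2 m/s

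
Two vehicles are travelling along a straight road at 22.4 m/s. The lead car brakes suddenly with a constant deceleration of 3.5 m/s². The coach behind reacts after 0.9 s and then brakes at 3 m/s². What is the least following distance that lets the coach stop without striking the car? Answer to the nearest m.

Minimum gap ≈ 32 m

Leader travels v²/(2a_L) = 501.760 / 7.000 = 71.680 m before stopping.
Follower covers v·t_r = 22.4000 × 0.9 = 20.160 m while reacting, then v²/(2a_F) = 501.760 / 6.000 = 83.627 m while braking, for a total of 20.160 + 83.627 = 103.787 m.
Since a_F ≤ a_L and the follower starts braking later, the follower is never slower than the leader, so the closest approach is when both have stopped.
Minimum gap = 103.787 − 71.680 = 32.107 m.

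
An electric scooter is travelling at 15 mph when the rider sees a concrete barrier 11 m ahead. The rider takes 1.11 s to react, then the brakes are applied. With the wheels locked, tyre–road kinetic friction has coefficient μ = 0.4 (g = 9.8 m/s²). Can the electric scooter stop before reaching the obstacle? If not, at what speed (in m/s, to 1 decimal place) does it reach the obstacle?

No — it strikes the obstacle at 4.1 m/s

15 mph × 0.44704 = 6.7056 m/s.
a = μg = 0.4 × 9.8 = 3.920 m/s².
Reaction distance = 6.7056 × 1.11 = 7.443 m.
Braking distance needed to stop: v²/(2a) = 44.965 / 7.840 = 5.735 m, so total needed = 7.443 + 5.735 = 13.178 m > 11 m — it cannot stop.
Distance remaining when braking begins: 11 − 7.443 = 3.557 m.
v² = v₀² − 2a·d = 44.965 − 2 × 3.920 × 3.557 = 17.078 m²/s².
v = √17.078 = 4.133 m/s.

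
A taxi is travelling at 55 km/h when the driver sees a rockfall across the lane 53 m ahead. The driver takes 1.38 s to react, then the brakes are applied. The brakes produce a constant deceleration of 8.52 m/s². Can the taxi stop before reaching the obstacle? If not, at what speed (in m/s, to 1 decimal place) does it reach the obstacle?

Yes — it stops about 18.2 m short of the obstacle, so it never reaches it

55 km/h ÷ 3.6 = 15.2778 m/s.
Reaction distance = 15.2778 × 1.38 = 21.083 m.
Braking distance = v²/(2a) = 233.411 / 17.040 = 13.698 m.
Total stopping distance = 21.083 + 13.698 = 34.781 m, vs 53 m available — it stops with 53 − 34.781 = 18.219 m to spare.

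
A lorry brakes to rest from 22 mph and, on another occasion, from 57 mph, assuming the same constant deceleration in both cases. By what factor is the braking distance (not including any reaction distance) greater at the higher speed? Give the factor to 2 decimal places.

Braking distance d = v²/(2a), so with a fixed, d ∝ v².
Factor = (57/22)² = 2.5909² = 6.7128.

Factor ≈ 6.71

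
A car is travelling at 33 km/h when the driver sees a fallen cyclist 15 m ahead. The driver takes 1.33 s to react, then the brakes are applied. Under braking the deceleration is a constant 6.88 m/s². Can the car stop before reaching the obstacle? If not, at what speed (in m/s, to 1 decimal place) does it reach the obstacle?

33 km/h ÷ 3.6 = 9.1667 m/s.
Reaction distance = 9.1667 × 1.33 = 12.192 m.
Braking distance needed to stop: v²/(2a) = 84.028 / 13.760 = 6.107 m, so total needed = 12.192 + 6.107 = 18.299 m > 15 m — it cannot stop.
Distance remaining when braking begins: 15 − 12.192 = 2.808 m.
v² = v₀² − 2a·d = 84.028 − 2 × 6.880 × 2.808 = 45.390 m²/s².
v = √45.390 = 6.737 m/s.

No — it strikes the obstacle at 6.7 m/s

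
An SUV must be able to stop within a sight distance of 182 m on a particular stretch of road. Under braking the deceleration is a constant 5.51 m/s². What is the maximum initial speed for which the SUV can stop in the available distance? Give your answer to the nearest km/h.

Maximum speed ≈ 161 km/h

v²/(2a) = d ⇒ v = √(2 × 5.510 × 182) = √2005.64 = 44.7844 m/s.
44.7844 m/s × 3.6 = 161.224 km/h.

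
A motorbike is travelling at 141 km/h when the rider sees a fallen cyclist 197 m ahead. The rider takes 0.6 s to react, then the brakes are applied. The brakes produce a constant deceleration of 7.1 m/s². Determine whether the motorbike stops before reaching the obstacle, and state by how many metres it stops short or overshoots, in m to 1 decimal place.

Yes — it stops 65.5 m short of the obstacle

141 km/h ÷ 3.6 = 39.1667 m/s.
Reaction distance = 39.1667 × 0.6 = 23.500 m.
Braking distance = v²/(2a) = 1534.030 / 14.200 = 108.030 m.
Total stopping distance = 23.500 + 108.030 = 131.530 m, vs 197 m available — it stops with 197 − 131.530 = 65.470 m to spare.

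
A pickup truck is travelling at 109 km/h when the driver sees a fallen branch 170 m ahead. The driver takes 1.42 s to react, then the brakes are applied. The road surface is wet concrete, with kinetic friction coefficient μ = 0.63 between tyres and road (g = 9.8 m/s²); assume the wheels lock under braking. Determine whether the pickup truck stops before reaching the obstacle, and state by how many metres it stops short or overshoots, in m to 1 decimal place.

Yes — it stops 52.8 m short of the obstacle

109 km/h ÷ 3.6 = 30.2778 m/s.
a = μg = 0.63 × 9.8 = 6.174 m/s².
Reaction distance = 30.2778 × 1.42 = 42.994 m.
Braking distance = v²/(2a) = 916.745 / 12.348 = 74.242 m.
Total stopping distance = 42.994 + 74.242 = 117.236 m, vs 170 m available — it stops with 170 − 117.236 = 52.764 m to spare.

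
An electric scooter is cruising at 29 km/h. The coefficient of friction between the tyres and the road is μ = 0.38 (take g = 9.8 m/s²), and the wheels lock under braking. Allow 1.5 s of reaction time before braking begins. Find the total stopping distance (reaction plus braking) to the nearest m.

Total stopping distance ≈ 21 m

29 km/h ÷ 3.6 = 8.0556 m/s.
a = μg = 0.38 × 9.8 = 3.724 m/s².
Reaction distance = v·t_r = 8.0556 × 1.5 = 12.083 m.
Braking distance = v²/(2a) = 8.0556² / (2 × 3.724) = 64.893 / 7.448 = 8.713 m.
Total = 12.083 + 8.713 = 20.796 m.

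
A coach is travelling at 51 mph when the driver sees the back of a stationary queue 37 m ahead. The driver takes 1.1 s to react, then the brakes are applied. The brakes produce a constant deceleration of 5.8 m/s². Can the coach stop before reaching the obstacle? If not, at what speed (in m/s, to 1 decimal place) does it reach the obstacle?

No — it strikes the obstacle at 19.5 m/s

51 mph × 0.44704 = 22.7990 m/s.
Reaction distance = 22.7990 × 1.1 = 25.079 m.
Braking distance needed to stop: v²/(2a) = 519.794 / 11.600 = 44.810 m, so total needed = 25.079 + 44.810 = 69.889 m > 37 m — it cannot stop.
Distance remaining when braking begins: 37 − 25.079 = 11.921 m.
v² = v₀² − 2a·d = 519.794 − 2 × 5.800 × 11.921 = 381.510 m²/s².
v = √381.510 = 19.532 m/s.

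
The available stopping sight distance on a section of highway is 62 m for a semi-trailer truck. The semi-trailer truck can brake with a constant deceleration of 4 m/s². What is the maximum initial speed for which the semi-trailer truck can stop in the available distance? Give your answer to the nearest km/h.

Maximum speed ≈ 80 km/h

v²/(2a) = d ⇒ v = √(2 × 4.000 × 62) = √496.00 = 22.2711 m/s.
22.2711 m/s × 3.6 = 80.176 km/h.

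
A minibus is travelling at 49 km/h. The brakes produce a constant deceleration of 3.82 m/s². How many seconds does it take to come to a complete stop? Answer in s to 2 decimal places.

49 km/h ÷ 3.6 = 13.6111 m/s.
Braking time = v/a = 13.6111 / 3.820 = 3.563 s.

Braking time ≈ 3.56 s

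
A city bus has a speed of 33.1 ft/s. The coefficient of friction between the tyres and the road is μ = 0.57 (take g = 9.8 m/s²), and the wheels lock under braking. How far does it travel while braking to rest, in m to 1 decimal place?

33.1 ft/s × 0.3048 = 10.0889 m/s.
a = μg = 0.57 × 9.8 = 5.586 m/s².
Braking distance = v²/(2a) = 10.0889² / (2 × 5.586) = 101.786 / 11.172 = 9.111 m.

Braking distance ≈ 9.1 m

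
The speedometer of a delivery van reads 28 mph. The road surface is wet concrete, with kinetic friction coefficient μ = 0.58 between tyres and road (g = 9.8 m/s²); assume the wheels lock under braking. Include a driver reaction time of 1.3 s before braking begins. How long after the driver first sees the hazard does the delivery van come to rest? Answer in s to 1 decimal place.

28 mph × 0.44704 = 12.5171 m/s.
a = μg = 0.58 × 9.8 = 5.684 m/s².
Braking time = v/a = 12.5171 / 5.684 = 2.202 s.
Total = 1.3 + 2.202 = 3.502 s.

Total time ≈ 3.5 s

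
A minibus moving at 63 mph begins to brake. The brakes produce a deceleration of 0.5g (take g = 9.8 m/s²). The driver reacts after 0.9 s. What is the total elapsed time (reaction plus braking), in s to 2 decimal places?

Total time ≈ 6.65 s

63 mph × 0.44704 = 28.1635 m/s.
a = 0.5 × 9.8 = 4.900 m/s².
Braking time = v/a = 28.1635 / 4.900 = 5.748 s.
Total = 0.9 + 5.748 = 6.648 s.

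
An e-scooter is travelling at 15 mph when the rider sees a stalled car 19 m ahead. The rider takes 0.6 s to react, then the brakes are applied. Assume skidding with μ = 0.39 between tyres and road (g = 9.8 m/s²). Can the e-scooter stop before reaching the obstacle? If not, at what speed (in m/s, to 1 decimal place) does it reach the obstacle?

15 mph × 0.44704 = 6.7056 m/s.
a = μg = 0.39 × 9.8 = 3.822 m/s².
Reaction distance = 6.7056 × 0.6 = 4.023 m.
Braking distance = v²/(2a) = 44.965 / 7.644 = 5.882 m.
Total stopping distance = 4.023 + 5.882 = 9.905 m, vs 19 m available — it stops with 19 − 9.905 = 9.095 m to spare.

Yes — it stops about 9.1 m short of the obstacle, so it never reaches it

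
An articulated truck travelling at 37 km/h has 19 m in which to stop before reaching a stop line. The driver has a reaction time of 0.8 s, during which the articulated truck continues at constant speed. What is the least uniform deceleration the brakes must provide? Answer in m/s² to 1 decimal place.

37 km/h ÷ 3.6 = 10.2778 m/s.
Distance covered during reaction = 10.2778 × 0.8 = 8.222 m.
Distance available for braking: 19 − 8.222 = 10.778 m.
v² = 2a·d ⇒ a = v²/(2d) = 10.2778² / (2 × 10.778) = 105.633 / 21.556 = 4.9004 m/s².

Required deceleration ≈ 4.9 m/s²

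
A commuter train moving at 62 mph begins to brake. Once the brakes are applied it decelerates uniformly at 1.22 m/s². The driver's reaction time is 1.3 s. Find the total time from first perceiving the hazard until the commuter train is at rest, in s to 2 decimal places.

Total time ≈ 24.02 s

62 mph × 0.44704 = 27.7165 m/s.
Braking time = v/a = 27.7165 / 1.220 = 22.718 s.
Total = 1.3 + 22.718 = 24.018 s.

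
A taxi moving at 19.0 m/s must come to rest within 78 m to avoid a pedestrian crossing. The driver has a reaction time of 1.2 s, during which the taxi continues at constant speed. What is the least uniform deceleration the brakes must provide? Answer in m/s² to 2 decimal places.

Distance covered during reaction = 19.0000 × 1.2 = 22.800 m.
Distance available for braking: 78 − 22.800 = 55.200 m.
v² = 2a·d ⇒ a = v²/(2d) = 19.0000² / (2 × 55.200) = 361.000 / 110.400 = 3.2699 m/s².

Required deceleration ≈ 3.27 m/s²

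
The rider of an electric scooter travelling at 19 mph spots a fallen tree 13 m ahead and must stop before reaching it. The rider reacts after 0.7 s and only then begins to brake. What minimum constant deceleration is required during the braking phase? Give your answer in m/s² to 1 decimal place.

19 mph × 0.44704 = 8.4938 m/s.
Distance covered during reaction = 8.4938 × 0.7 = 5.946 m.
Distance available for braking: 13 − 5.946 = 7.054 m.
v² = 2a·d ⇒ a = v²/(2d) = 8.4938² / (2 × 7.054) = 72.145 / 14.108 = 5.1138 m/s².

Required deceleration ≈ 5.1 m/s²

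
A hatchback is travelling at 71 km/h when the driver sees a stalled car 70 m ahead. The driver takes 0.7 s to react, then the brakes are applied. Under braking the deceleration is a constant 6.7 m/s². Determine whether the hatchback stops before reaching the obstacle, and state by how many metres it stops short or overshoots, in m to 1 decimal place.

71 km/h ÷ 3.6 = 19.7222 m/s.
Reaction distance = 19.7222 × 0.7 = 13.806 m.
Braking distance = v²/(2a) = 388.965 / 13.400 = 29.027 m.
Total stopping distance = 13.806 + 29.027 = 42.833 m, vs 70 m available — it stops with 70 − 42.833 = 27.167 m to spare.

Yes — it stops 27.2 m short of the obstacle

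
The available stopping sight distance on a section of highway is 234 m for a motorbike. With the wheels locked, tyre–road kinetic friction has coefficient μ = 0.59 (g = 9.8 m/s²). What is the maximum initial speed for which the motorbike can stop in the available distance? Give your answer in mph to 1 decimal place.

Maximum speed ≈ 116.4 mph

a = μg = 0.59 × 9.8 = 5.782 m/s².
v²/(2a) = d ⇒ v = √(2 × 5.782 × 234) = √2705.98 = 52.0190 m/s.
52.0190 m/s ÷ 0.44704 = 116.363 mph.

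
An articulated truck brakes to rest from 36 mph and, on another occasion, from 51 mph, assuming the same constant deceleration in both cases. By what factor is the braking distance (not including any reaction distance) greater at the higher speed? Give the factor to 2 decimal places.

Factor ≈ 2.01

Braking distance d = v²/(2a), so with a fixed, d ∝ v².
Factor = (51/36)² = 1.4167² = 2.0070.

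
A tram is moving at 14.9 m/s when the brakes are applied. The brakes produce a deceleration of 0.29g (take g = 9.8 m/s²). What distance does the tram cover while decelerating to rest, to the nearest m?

a = 0.29 × 9.8 = 2.842 m/s².
Braking distance = v²/(2a) = 14.9000² / (2 × 2.842) = 222.010 / 5.684 = 39.059 m.

Braking distance ≈ 39 m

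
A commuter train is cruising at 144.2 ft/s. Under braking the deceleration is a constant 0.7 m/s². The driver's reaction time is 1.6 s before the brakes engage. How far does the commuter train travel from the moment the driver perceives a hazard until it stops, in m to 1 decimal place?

144.2 ft/s × 0.3048 = 43.9522 m/s.
Reaction distance = v·t_r = 43.9522 × 1.6 = 70.324 m.
Braking distance = v²/(2a) = 43.9522² / (2 × 0.700) = 1931.796 / 1.400 = 1379.854 m.
Total = 70.324 + 1379.854 = 1450.178 m.

Total stopping distance ≈ 1450.2 m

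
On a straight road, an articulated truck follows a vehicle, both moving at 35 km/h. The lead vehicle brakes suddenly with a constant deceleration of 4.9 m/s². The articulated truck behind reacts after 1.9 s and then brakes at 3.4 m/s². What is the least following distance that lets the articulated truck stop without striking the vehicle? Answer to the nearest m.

Minimum gap ≈ 23 m

35 km/h ÷ 3.6 = 9.7222 m/s.
Leader travels v²/(2a_L) = 94.521 / 9.800 = 9.645 m before stopping.
Follower covers v·t_r = 9.7222 × 1.9 = 18.472 m while reacting, then v²/(2a_F) = 94.521 / 6.800 = 13.900 m while braking, for a total of 18.472 + 13.900 = 32.372 m.
Since a_F ≤ a_L and the follower starts braking later, the follower is never slower than the leader, so the closest approach is when both have stopped.
Minimum gap = 32.372 − 9.645 = 22.727 m.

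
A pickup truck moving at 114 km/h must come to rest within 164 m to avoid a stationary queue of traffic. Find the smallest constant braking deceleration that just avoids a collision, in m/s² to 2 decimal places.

114 km/h ÷ 3.6 = 31.6667 m/s.
v² = 2a·d ⇒ a = v²/(2d) = 31.6667² / (2 × 164.000) = 1002.780 / 328.000 = 3.0573 m/s².

Required deceleration ≈ 3.06 m/s²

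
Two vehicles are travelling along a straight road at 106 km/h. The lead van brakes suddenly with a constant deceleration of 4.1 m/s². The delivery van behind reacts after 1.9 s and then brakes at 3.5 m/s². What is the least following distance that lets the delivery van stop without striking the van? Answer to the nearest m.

106 km/h ÷ 3.6 = 29.4444 m/s.
Leader travels v²/(2a_L) = 866.973 / 8.200 = 105.728 m before stopping.
Follower covers v·t_r = 29.4444 × 1.9 = 55.944 m while reacting, then v²/(2a_F) = 866.973 / 7.000 = 123.853 m while braking, for a total of 55.944 + 123.853 = 179.797 m.
Since a_F ≤ a_L and the follower starts braking later, the follower is never slower than the leader, so the closest approach is when both have stopped.
Minimum gap = 179.797 − 105.728 = 74.069 m.

Minimum gap ≈ 74 m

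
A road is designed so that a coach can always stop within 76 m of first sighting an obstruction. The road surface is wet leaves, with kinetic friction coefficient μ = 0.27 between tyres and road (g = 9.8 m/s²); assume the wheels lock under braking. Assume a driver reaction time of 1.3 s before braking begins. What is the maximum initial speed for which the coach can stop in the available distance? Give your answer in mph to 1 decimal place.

Maximum speed ≈ 37.8 mph

a = μg = 0.27 × 9.8 = 2.646 m/s².
Stopping distance: v·t_r + v²/(2a) = 76 with t_r = 1.3 s and a = 2.646 m/s².
So v² + 6.880 v − 402.19 = 0.
Positive root: v = −a·t_r + √((a·t_r)² + 2a·d) = −3.440 + √(11.834 + 402.19) = 16.9076 m/s.
16.9076 m/s ÷ 0.44704 = 37.821 mph.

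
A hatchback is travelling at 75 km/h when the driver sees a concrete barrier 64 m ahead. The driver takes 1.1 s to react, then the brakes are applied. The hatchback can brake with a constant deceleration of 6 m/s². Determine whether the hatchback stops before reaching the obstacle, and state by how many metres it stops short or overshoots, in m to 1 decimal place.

Yes — it stops 4.9 m short of the obstacle

75 km/h ÷ 3.6 = 20.8333 m/s.
Reaction distance = 20.8333 × 1.1 = 22.917 m.
Braking distance = v²/(2a) = 434.026 / 12.000 = 36.169 m.
Total stopping distance = 22.917 + 36.169 = 59.086 m, vs 64 m available — it stops with 64 − 59.086 = 4.914 m to spare.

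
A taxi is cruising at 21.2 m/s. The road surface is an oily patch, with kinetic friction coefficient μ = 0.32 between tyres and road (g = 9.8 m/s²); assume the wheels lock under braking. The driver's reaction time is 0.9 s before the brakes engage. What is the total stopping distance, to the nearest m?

a = μg = 0.32 × 9.8 = 3.136 m/s².
Reaction distance = v·t_r = 21.2000 × 0.9 = 19.080 m.
Braking distance = v²/(2a) = 21.2000² / (2 × 3.136) = 449.440 / 6.272 = 71.658 m.
Total = 19.080 + 71.658 = 90.738 m.

Total stopping distance ≈ 91 m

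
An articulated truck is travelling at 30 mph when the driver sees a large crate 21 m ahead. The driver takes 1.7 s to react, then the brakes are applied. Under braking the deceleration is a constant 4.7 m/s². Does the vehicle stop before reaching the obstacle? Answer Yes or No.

30 mph × 0.44704 = 13.4112 m/s.
Reaction distance = 13.4112 × 1.7 = 22.799 m.
Braking distance = v²/(2a) = 179.860 / 9.400 = 19.134 m.
Total stopping distance = 22.799 + 19.134 = 41.933 m, vs 21 m available — it cannot stop in time and overshoots by 41.933 − 21 = 20.933 m.

No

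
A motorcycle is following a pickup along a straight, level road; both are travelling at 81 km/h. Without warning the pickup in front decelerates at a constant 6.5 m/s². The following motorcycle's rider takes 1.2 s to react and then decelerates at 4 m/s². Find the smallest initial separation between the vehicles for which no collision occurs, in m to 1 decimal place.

Minimum gap ≈ 51.3 m

81 km/h ÷ 3.6 = 22.5000 m/s.
Leader travels v²/(2a_L) = 506.250 / 13.000 = 38.942 m before stopping.
Follower covers v·t_r = 22.5000 × 1.2 = 27.000 m while reacting, then v²/(2a_F) = 506.250 / 8.000 = 63.281 m while braking, for a total of 27.000 + 63.281 = 90.281 m.
Since a_F ≤ a_L and the follower starts braking later, the follower is never slower than the leader, so the closest approach is when both have stopped.
Minimum gap = 90.281 − 38.942 = 51.339 m.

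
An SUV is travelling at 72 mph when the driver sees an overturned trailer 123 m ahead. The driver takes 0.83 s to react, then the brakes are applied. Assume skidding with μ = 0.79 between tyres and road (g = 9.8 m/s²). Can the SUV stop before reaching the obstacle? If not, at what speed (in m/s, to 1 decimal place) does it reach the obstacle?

Yes — it stops about 29.4 m short of the obstacle, so it never reaches it

72 mph × 0.44704 = 32.1869 m/s.
a = μg = 0.79 × 9.8 = 7.742 m/s².
Reaction distance = 32.1869 × 0.83 = 26.715 m.
Braking distance = v²/(2a) = 1035.997 / 15.484 = 66.908 m.
Total stopping distance = 26.715 + 66.908 = 93.623 m, vs 123 m available — it stops with 123 − 93.623 = 29.377 m to spare.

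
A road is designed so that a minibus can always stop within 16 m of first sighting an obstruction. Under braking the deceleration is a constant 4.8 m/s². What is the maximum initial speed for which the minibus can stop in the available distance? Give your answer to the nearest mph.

Maximum speed ≈ 28 mph

v²/(2a) = d ⇒ v = √(2 × 4.800 × 16) = √153.60 = 12.3935 m/s.
12.3935 m/s ÷ 0.44704 = 27.723 mph.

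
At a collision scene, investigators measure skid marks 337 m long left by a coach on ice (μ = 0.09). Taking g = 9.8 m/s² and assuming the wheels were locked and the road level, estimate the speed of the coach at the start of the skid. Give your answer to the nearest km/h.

Deceleration a = μg = 0.09 × 9.8 = 0.882 m/s².
v = √(2a·d) = √(2 × 0.882 × 337) = √594.468 = 24.3817 m/s.
= 24.3817 × 3.6 = 87.774 km/h.

Initial speed ≈ 88 km/h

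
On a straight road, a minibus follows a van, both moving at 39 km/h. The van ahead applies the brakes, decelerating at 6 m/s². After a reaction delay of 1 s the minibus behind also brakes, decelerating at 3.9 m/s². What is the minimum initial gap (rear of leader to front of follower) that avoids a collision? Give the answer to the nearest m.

Minimum gap ≈ 16 m

39 km/h ÷ 3.6 = 10.8333 m/s.
Leader travels v²/(2a_L) = 117.360 / 12.000 = 9.780 m before stopping.
Follower covers v·t_r = 10.8333 × 1 = 10.833 m while reacting, then v²/(2a_F) = 117.360 / 7.800 = 15.046 m while braking, for a total of 10.833 + 15.046 = 25.879 m.
Since a_F ≤ a_L and the follower starts braking later, the follower is never slower than the leader, so the closest approach is when both have stopped.
Minimum gap = 25.879 − 9.780 = 16.099 m.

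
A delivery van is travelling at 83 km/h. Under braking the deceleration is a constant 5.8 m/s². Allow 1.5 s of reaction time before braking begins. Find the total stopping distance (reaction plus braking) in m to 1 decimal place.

83 km/h ÷ 3.6 = 23.0556 m/s.
Reaction distance = v·t_r = 23.0556 × 1.5 = 34.583 m.
Braking distance = v²/(2a) = 23.0556² / (2 × 5.800) = 531.561 / 11.600 = 45.824 m.
Total = 34.583 + 45.824 = 80.407 m.

Total stopping distance ≈ 80.4 m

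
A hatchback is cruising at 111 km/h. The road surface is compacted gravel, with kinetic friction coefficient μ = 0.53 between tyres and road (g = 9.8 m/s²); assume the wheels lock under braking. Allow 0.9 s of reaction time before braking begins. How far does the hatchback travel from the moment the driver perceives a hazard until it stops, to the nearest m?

Total stopping distance ≈ 119 m

111 km/h ÷ 3.6 = 30.8333 m/s.
a = μg = 0.53 × 9.8 = 5.194 m/s².
Reaction distance = v·t_r = 30.8333 × 0.9 = 27.750 m.
Braking distance = v²/(2a) = 30.8333² / (2 × 5.194) = 950.692 / 10.388 = 91.518 m.
Total = 27.750 + 91.518 = 119.268 m.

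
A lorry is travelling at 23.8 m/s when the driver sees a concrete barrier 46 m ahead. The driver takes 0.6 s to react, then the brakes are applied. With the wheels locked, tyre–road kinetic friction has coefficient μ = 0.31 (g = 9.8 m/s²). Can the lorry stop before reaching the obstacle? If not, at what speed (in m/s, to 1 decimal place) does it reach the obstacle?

a = μg = 0.31 × 9.8 = 3.038 m/s².
Reaction distance = 23.8000 × 0.6 = 14.280 m.
Braking distance needed to stop: v²/(2a) = 566.440 / 6.076 = 93.226 m, so total needed = 14.280 + 93.226 = 107.506 m > 46 m — it cannot stop.
Distance remaining when braking begins: 46 − 14.280 = 31.720 m.
v² = v₀² − 2a·d = 566.440 − 2 × 3.038 × 31.720 = 373.709 m²/s².
v = √373.709 = 19.332 m/s.

No — it strikes the obstacle at 19.3 m/s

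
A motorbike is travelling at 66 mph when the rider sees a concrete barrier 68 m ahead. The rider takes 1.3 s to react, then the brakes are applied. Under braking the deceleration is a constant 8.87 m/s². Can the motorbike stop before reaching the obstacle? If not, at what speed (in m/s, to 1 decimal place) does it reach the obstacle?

No — it strikes the obstacle at 18.6 m/s

66 mph × 0.44704 = 29.5046 m/s.
Reaction distance = 29.5046 × 1.3 = 38.356 m.
Braking distance needed to stop: v²/(2a) = 870.521 / 17.740 = 49.071 m, so total needed = 38.356 + 49.071 = 87.427 m > 68 m — it cannot stop.
Distance remaining when braking begins: 68 − 38.356 = 29.644 m.
v² = v₀² − 2a·d = 870.521 − 2 × 8.870 × 29.644 = 344.636 m²/s².
v = √344.636 = 18.564 m/s.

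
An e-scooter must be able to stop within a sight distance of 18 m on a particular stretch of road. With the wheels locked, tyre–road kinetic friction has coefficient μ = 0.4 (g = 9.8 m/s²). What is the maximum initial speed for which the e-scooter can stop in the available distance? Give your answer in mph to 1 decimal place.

a = μg = 0.4 × 9.8 = 3.920 m/s².
v²/(2a) = d ⇒ v = √(2 × 3.920 × 18) = √141.12 = 11.8794 m/s.
11.8794 m/s ÷ 0.44704 = 26.573 mph.

Maximum speed ≈ 26.6 mph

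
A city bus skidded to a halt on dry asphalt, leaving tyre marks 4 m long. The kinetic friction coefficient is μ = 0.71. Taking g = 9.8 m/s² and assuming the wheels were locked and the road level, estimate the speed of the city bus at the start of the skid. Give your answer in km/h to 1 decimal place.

Initial speed ≈ 26.9 km/h

Deceleration a = μg = 0.71 × 9.8 = 6.958 m/s².
v = √(2a·d) = √(2 × 6.958 × 4) = √55.664 = 7.4608 m/s.
= 7.4608 × 3.6 = 26.859 km/h.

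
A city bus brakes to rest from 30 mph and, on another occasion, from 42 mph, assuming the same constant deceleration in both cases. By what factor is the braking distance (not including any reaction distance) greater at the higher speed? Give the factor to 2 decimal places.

Factor ≈ 1.96

Braking distance d = v²/(2a), so with a fixed, d ∝ v².
Factor = (42/30)² = 1.4000² = 1.9600.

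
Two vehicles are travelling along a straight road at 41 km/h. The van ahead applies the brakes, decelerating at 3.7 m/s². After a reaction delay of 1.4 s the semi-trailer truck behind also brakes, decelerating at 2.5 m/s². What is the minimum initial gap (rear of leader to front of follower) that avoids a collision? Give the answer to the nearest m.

Minimum gap ≈ 24 m

41 km/h ÷ 3.6 = 11.3889 m/s.
Leader travels v²/(2a_L) = 129.707 / 7.400 = 17.528 m before stopping.
Follower covers v·t_r = 11.3889 × 1.4 = 15.944 m while reacting, then v²/(2a_F) = 129.707 / 5.000 = 25.941 m while braking, for a total of 15.944 + 25.941 = 41.885 m.
Since a_F ≤ a_L and the follower starts braking later, the follower is never slower than the leader, so the closest approach is when both have stopped.
Minimum gap = 41.885 − 17.528 = 24.357 m.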